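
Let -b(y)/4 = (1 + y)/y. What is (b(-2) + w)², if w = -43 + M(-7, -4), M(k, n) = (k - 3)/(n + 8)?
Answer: 9025/4 ≈ 2256.3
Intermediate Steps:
b(y) = -4*(1 + y)/y
M(k, n) = (-3 + k)/(8 + n)
w = -91/2 (w = -43 + (-3 - 7)/(8 - 4) = -43 - 10/4 = -43 + (¼)*(-10) = -43 - 5/2 = -91/2 ≈ -45.500)
(b(-2) + w)² = ((-4 - 4/(-2)) - 91/2)² = ((-4 - 4*(-½)) - 91/2)² = ((-4 + 2) - 91/2)² = (-2 - 91/2)² = (-95/2)² = 9025/4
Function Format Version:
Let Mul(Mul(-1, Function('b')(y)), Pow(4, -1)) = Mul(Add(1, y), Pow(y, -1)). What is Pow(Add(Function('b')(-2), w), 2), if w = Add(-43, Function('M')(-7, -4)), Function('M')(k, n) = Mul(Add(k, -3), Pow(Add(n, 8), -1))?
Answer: Rational(9025, 4) ≈ 2256.3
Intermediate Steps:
Function('b')(y) = Mul(-4, Pow(y, -1), Add(1, y)) (Function('b')(y) = Mul(-4, Mul(Add(1, y), Pow(y, -1))) = Mul(-4, Mul(Pow(y, -1), Add(1, y))) = Mul(-4, Pow(y, -1), Add(1, y)))
Function('M')(k, n) = Mul(Pow(Add(8, n), -1), Add(-3, k)) (Function('M')(k, n) = Mul(Add(-3, k), Pow(Add(8, n), -1)) = Mul(Pow(Add(8, n), -1), Add(-3, k)))
w = Rational(-91, 2) (w = Add(-43, Mul(Pow(Add(8, -4), -1), Add(-3, -7))) = Add(-43, Mul(Pow(4, -1), -10)) = Add(-43, Mul(Rational(1, 4), -10)) = Add(-43, Rational(-5, 2)) = Rational(-91, 2) ≈ -45.500)
Pow(Add(Function('b')(-2), w), 2) = Pow(Add(Add(-4, Mul(-4, Pow(-2, -1))), Rational(-91, 2)), 2) = Pow(Add(Add(-4, Mul(-4, Rational(-1, 2))), Rational(-91, 2)), 2) = Pow(Add(Add(-4, 2), Rational(-91, 2)), 2) = Pow(Add(-2, Rational(-91, 2)), 2) = Pow(Rational(-95, 2), 2) = Rational(9025, 4)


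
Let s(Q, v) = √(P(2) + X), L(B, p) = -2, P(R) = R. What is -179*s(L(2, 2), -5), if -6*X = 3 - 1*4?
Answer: -179*√78/6 ≈ -263.48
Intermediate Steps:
X = ⅙ (X = -(3 - 1*4)/6 = -(3 - 4)/6 = -⅙*(-1) = ⅙ ≈ 0.16667)
s(Q, v) = √78/6 (s(Q, v) = √(2 + ⅙) = √(13/6) = √78/6)
-179*s(L(2, 2), -5) = -179*√78/6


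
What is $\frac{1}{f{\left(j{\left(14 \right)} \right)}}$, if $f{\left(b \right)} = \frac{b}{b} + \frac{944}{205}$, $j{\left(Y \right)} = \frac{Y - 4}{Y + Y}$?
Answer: $\frac{205}{1149} \approx 0.17842$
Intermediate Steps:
$j{\left(Y \right)} = \frac{-4 + Y}{2 Y}$
$f{\left(b \right)} = \frac{1149}{205}$ ($f{\left(b \right)} = 1 + 944 \cdot \frac{1}{205} = 1 + \frac{944}{205} = \frac{1149}{205}$)
$\frac{1}{f{\left(j{\left(14 \right)} \right)}} = \frac{1}{\frac{1149}{205}} = \frac{205}{1149}$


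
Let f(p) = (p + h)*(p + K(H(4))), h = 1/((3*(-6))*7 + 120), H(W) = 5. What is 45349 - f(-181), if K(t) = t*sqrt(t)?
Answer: 75347/6 + 5435*sqrt(5)/6 ≈ 14583.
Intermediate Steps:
K(t) = t**(3/2)
h = -1/6 (h = 1/(-18*7 + 120) = 1/(-126 + 120) = 1/(-6) = -1/6 ≈ -0.16667)
f(p) = (-1/6 + p)*(p + 5*sqrt(5)) (f(p) = (p - 1/6)*(p + 5**(3/2)) = (-1/6 + p)*(p + 5*sqrt(5)))
45349 - f(-181) = 45349 - ((-181)**2 - 5*sqrt(5)/6 - 1/6*(-181) + 5*(-181)*sqrt(5)) = 45349 - (32761 - 5*sqrt(5)/6 + 181/6 - 905*sqrt(5)) = 45349 - (196747/6 - 5435*sqrt(5)/6) = 45349 + (-196747/6 + 5435*sqrt(5)/6) = 75347/6 + 5435*sqrt(5)/6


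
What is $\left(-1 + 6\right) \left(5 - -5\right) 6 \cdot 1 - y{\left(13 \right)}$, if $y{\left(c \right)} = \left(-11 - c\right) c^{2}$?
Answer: $4356$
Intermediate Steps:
$y{\left(c \right)} = c^{2} \left(-11 - c\right)$
$\left(-1 + 6\right) \left(5 - -5\right) 6 \cdot 1 - y{\left(13 \right)} = \left(-1 + 6\right) \left(5 - -5\right) 6 \cdot 1 - 13^{2} \left(-11 - 13\right) = 5 \left(5 + 5\right) 6 \cdot 1 - 169 \left(-11 - 13\right) = 5 \cdot 10 \cdot 6 \cdot 1 - 169 \left(-24\right) = 50 \cdot 6 \cdot 1 - -4056 = 300 \cdot 1 + 4056 = 300 + 4056 = 4356$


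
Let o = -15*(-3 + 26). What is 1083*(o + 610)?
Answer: 286995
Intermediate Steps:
o = -345 (o = -15*23 = -345)
1083*(o + 610) = 1083*(-345 + 610) = 1083*265 = 286995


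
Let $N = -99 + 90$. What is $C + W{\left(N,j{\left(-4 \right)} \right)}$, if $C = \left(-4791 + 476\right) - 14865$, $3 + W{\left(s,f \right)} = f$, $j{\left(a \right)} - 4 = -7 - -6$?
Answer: $-19180$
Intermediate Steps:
$j{\left(a \right)} = 3$ ($j{\left(a \right)} = 4 - 1 = 3$)
$N = -9$
$W{\left(s,f \right)} = -3 + f$
$C = -19180$ ($C = -4315 - 14865 = -19180$)
$C + W{\left(N,j{\left(-4 \right)} \right)} = -19180 + \left(-3 + 3\right) = -19180 + 0 = -19180$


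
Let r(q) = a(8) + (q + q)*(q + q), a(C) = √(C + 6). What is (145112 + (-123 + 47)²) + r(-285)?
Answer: 475788 + √14 ≈ 4.7579e+5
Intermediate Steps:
a(C) = √(6 + C)
r(q) = √14 + 4*q² (r(q) = √(6 + 8) + (q + q)*(q + q) = √14 + (2*q)*(2*q) = √14 + 4*q²)
(145112 + (-123 + 47)²) + r(-285) = (145112 + (-123 + 47)²) + (√14 + 4*(-285)²) = (145112 + (-76)²) + (√14 + 4*81225) = (145112 + 5776) + (√14 + 324900) = 150888 + (324900 + √14) = 475788 + √14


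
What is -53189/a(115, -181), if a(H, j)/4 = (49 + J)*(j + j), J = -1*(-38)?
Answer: 53189/125976 ≈ 0.42222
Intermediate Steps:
J = 38
a(H, j) = 696*j (a(H, j) = 4*((49 + 38)*(j + j)) = 4*(87*(2*j)) = 4*(174*j) = 696*j)
-53189/a(115, -181) = -53189/(696*(-181)) = -53189/(-125976) = -53189*(-1/125976) = 53189/125976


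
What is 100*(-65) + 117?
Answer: -6383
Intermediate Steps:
100*(-65) + 117 = -6500 + 117 = -6383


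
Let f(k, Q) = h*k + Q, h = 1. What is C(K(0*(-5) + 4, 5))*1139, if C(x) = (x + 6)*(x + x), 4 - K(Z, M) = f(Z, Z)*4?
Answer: 1403248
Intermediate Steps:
f(k, Q) = Q + k (f(k, Q) = 1*k + Q = k + Q = Q + k)
K(Z, M) = 4 - 8*Z (K(Z, M) = 4 - (Z + Z)*4 = 4 - 2*Z*4 = 4 - 8*Z)
C(x) = 2*x*(6 + x) (C(x) = (6 + x)*(2*x) = 2*x*(6 + x))
C(K(0*(-5) + 4, 5))*1139 = (2*(4 - 8*(0*(-5) + 4))*(6 + (4 - 8*(0*(-5) + 4))))*1139 = (2*(4 - 8*(0 + 4))*(6 + (4 - 8*(0 + 4))))*1139 = (2*(4 - 8*4)*(6 + (4 - 8*4)))*1139 = (2*(4 - 32)*(6 + (4 - 32)))*1139 = (2*(-28)*(6 - 28))*1139 = (2*(-28)*(-22))*1139 = 1232*1139 = 1403248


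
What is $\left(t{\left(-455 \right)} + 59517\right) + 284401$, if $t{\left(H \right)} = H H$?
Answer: $550943$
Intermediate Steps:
$t{\left(H \right)} = H^{2}$
$\left(t{\left(-455 \right)} + 59517\right) + 284401 = \left(\left(-455\right)^{2} + 59517\right) + 284401 = \left(207025 + 59517\right) + 284401 = 266542 + 284401 = 550943$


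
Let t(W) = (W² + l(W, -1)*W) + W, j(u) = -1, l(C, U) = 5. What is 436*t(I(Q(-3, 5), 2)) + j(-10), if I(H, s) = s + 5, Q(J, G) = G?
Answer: 39675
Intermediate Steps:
I(H, s) = 5 + s
t(W) = W² + 6*W (t(W) = (W² + 5*W) + W = W² + 6*W)
436*t(I(Q(-3, 5), 2)) + j(-10) = 436*((5 + 2)*(6 + (5 + 2))) - 1 = 436*(7*(6 + 7)) - 1 = 436*(7*13) - 1 = 436*91 - 1 = 39676 - 1 = 39675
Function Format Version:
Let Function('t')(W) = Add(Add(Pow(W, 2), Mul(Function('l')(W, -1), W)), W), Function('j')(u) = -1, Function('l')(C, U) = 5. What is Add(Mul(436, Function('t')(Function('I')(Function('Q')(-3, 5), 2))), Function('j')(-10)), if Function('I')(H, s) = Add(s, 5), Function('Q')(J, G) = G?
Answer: 39675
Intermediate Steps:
Function('I')(H, s) = Add(5, s)
Function('t')(W) = Add(Pow(W, 2), Mul(6, W)) (Function('t')(W) = Add(Add(Pow(W, 2), Mul(5, W)), W) = Add(Pow(W, 2), Mul(6, W)))
Add(Mul(436, Function('t')(Function('I')(Function('Q')(-3, 5), 2))), Function('j')(-10)) = Add(Mul(436, Mul(Add(5, 2), Add(6, Add(5, 2)))), -1) = Add(Mul(436, Mul(7, Add(6, 7))), -1) = Add(Mul(436, Mul(7, 13)), -1) = Add(Mul(436, 91), -1) = Add(39676, -1) = 39675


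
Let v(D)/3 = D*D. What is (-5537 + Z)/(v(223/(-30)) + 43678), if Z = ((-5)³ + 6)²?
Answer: 235200/1195739 ≈ 0.19670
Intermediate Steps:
v(D) = 3*D² (v(D) = 3*(D*D) = 3*D²)
Z = 14161 (Z = (-125 + 6)² = (-119)² = 14161)
(-5537 + Z)/(v(223/(-30)) + 43678) = (-5537 + 14161)/(3*(223/(-30))² + 43678) = 8624/(3*(223*(-1/30))² + 43678) = 8624/(3*(-223/30)² + 43678) = 8624/(3*(49729/900) + 43678) = 8624/(49729/300 + 43678) = 8624/(13153129/300) = 8624*(300/13153129) = 235200/1195739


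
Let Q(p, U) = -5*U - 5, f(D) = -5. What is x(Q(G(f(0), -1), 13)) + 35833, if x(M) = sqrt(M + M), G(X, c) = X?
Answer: 35833 + 2*I*sqrt(35) ≈ 35833.0 + 11.832*I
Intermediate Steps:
Q(p, U) = -5 - 5*U
x(M) = sqrt(2)*sqrt(M) (x(M) = sqrt(2*M) = sqrt(2)*sqrt(M))
x(Q(G(f(0), -1), 13)) + 35833 = sqrt(2)*sqrt(-5 - 5*13) + 35833 = sqrt(2)*sqrt(-5 - 65) + 35833 = sqrt(2)*sqrt(-70) + 35833 = sqrt(2)*(I*sqrt(70)) + 35833 = 2*I*sqrt(35) + 35833 = 35833 + 2*I*sqrt(35)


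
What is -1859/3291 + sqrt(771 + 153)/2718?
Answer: -1859/3291 + sqrt(231)/1359 ≈ -0.55369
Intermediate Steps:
-1859/3291 + sqrt(771 + 153)/2718 = -1859*1/3291 + sqrt(924)*(1/2718) = -1859/3291 + (2*sqrt(231))*(1/2718) = -1859/3291 + sqrt(231)/1359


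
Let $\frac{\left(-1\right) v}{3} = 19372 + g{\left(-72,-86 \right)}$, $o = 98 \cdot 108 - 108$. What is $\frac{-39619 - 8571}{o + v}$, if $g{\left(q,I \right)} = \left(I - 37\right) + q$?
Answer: $\frac{9638}{9411} \approx 1.0241$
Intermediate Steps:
$o = 10476$ ($o = 10584 - 108 = 10476$)
$g{\left(q,I \right)} = -37 + I + q$ ($g{\left(q,I \right)} = \left(-37 + I\right) + q = -37 + I + q$)
$v = -57531$ ($v = - 3 \left(19372 - 195\right) = \left(-3\right) 19177 = -57531$)
$\frac{-39619 - 8571}{o + v} = \frac{-39619 - 8571}{10476 - 57531} = - \frac{48190}{-47055} = \left(-48190\right) \left(- \frac{1}{47055}\right) = \frac{9638}{9411}$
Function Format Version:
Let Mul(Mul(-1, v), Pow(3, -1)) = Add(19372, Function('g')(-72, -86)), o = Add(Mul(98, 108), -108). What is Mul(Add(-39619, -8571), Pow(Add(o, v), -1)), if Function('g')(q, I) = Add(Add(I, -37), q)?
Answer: Rational(9638, 9411) ≈ 1.0241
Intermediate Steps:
o = 10476 (o = Add(10584, -108) = 10476)
Function('g')(q, I) = Add(-37, I, q) (Function('g')(q, I) = Add(Add(-37, I), q) = Add(-37, I, q))
v = -57531 (v = Mul(-3, Add(19372, Add(-37, -86, -72))) = Mul(-3, Add(19372, -195)) = Mul(-3, 19177) = -57531)
Mul(Add(-39619, -8571), Pow(Add(o, v), -1)) = Mul(Add(-39619, -8571), Pow(Add(10476, -57531), -1)) = Mul(-48190, Pow(-47055, -1)) = Mul(-48190, Rational(-1, 47055)) = Rational(9638, 9411)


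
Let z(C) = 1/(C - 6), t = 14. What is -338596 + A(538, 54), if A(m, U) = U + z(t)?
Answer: -2708335/8 ≈ -3.3854e+5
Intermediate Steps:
z(C) = 1/(-6 + C)
A(m, U) = ⅛ + U (A(m, U) = U + 1/(-6 + 14) = U + 1/8 = U + ⅛ = ⅛ + U)
-338596 + A(538, 54) = -338596 + (⅛ + 54) = -338596 + 433/8 = -2708335/8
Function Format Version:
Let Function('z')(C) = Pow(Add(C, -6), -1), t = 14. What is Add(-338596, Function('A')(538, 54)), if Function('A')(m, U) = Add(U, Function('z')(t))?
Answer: Rational(-2708335, 8) ≈ -3.3854e+5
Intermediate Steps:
Function('z')(C) = Pow(Add(-6, C), -1)
Function('A')(m, U) = Add(Rational(1, 8), U) (Function('A')(m, U) = Add(U, Pow(Add(-6, 14), -1)) = Add(U, Pow(8, -1)) = Add(U, Rational(1, 8)) = Add(Rational(1, 8), U))
Add(-338596, Function('A')(538, 54)) = Add(-338596, Add(Rational(1, 8), 54)) = Add(-338596, Rational(433, 8)) = Rational(-2708335, 8)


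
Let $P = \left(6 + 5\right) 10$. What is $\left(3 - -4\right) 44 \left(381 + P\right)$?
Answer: $151228$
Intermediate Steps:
$P = 110$ ($P = 11 \cdot 10 = 110$)
$\left(3 - -4\right) 44 \left(381 + P\right) = \left(3 - -4\right) 44 \left(381 + 110\right) = \left(3 + 4\right) 44 \cdot 491 = 7 \cdot 44 \cdot 491 = 308 \cdot 491 = 151228$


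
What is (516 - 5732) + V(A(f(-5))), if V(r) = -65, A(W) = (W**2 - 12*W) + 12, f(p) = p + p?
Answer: -5281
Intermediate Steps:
f(p) = 2*p
A(W) = 12 + W**2 - 12*W
(516 - 5732) + V(A(f(-5))) = (516 - 5732) - 65 = -5216 - 65 = -5281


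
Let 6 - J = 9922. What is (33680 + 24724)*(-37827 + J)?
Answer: -2788382172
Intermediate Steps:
J = -9916 (J = 6 - 1*9922 = 6 - 9922 = -9916)
(33680 + 24724)*(-37827 + J) = (33680 + 24724)*(-37827 - 9916) = 58404*(-47743) = -2788382172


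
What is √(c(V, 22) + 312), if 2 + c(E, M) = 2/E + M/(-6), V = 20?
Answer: √275790/30 ≈ 17.505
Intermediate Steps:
c(E, M) = -2 + 2/E - M/6 (c(E, M) = -2 + (2/E + M/(-6)) = -2 + (2/E + M*(-⅙)) = -2 + (2/E - M/6) = -2 + 2/E - M/6)
√(c(V, 22) + 312) = √((-2 + 2/20 - ⅙*22) + 312) = √((-2 + 2*(1/20) - 11/3) + 312) = √((-2 + ⅒ - 11/3) + 312) = √(-167/30 + 312) = √(9193/30) = √275790/30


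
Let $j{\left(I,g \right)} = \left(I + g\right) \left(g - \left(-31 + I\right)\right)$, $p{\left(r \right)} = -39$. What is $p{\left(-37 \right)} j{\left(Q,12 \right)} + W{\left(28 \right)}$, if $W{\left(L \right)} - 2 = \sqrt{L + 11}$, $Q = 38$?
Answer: $-9748 + \sqrt{39} \approx -9741.8$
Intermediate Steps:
$j{\left(I,g \right)} = \left(I + g\right) \left(31 + g - I\right)$
$W{\left(L \right)} = 2 + \sqrt{11 + L}$ ($W{\left(L \right)} = 2 + \sqrt{L + 11} = 2 + \sqrt{11 + L}$)
$p{\left(-37 \right)} j{\left(Q,12 \right)} + W{\left(28 \right)} = - 39 \left(12^{2} - 38^{2} + 31 \cdot 38 + 31 \cdot 12\right) + \left(2 + \sqrt{11 + 28}\right) = - 39 \left(144 - 1444 + 1178 + 372\right) + \left(2 + \sqrt{39}\right) = \left(-39\right) 250 + \left(2 + \sqrt{39}\right) = -9750 + \left(2 + \sqrt{39}\right) = -9748 + \sqrt{39}$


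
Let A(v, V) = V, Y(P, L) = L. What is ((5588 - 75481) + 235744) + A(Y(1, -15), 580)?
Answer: 166431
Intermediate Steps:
((5588 - 75481) + 235744) + A(Y(1, -15), 580) = ((5588 - 75481) + 235744) + 580 = (-69893 + 235744) + 580 = 165851 + 580 = 166431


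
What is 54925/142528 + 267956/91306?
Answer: 21603107409/6506830784 ≈ 3.3201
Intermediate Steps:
54925/142528 + 267956/91306 = 54925*(1/142528) + 267956*(1/91306) = 54925/142528 + 133978/45653 = 21603107409/6506830784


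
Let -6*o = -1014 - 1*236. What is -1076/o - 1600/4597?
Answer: -15839116/2873125 ≈ -5.5129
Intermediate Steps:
o = 625/3 (o = -(-1014 - 1*236)/6 = -(-1014 - 236)/6 = -⅙*(-1250) = 625/3 ≈ 208.33)
-1076/o - 1600/4597 = -1076/625/3 - 1600/4597 = -1076*3/625 - 1600*1/4597 = -3228/625 - 1600/4597 = -15839116/2873125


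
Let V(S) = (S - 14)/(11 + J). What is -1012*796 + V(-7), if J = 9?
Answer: -16111061/20 ≈ -8.0555e+5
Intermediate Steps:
V(S) = -7/10 + S/20 (V(S) = (S - 14)/(11 + 9) = (-14 + S)/20 = (-14 + S)*(1/20) = -7/10 + S/20)
-1012*796 + V(-7) = -1012*796 + (-7/10 + (1/20)*(-7)) = -805552 + (-7/10 - 7/20) = -805552 - 21/20 = -16111061/20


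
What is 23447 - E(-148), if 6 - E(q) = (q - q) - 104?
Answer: 23337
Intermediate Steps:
E(q) = 110 (E(q) = 6 - ((q - q) - 104) = 6 - (0 - 104) = 6 - 1*(-104) = 6 + 104 = 110)
23447 - E(-148) = 23447 - 1*110 = 23447 - 110 = 23337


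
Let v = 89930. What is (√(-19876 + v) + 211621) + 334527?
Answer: 546148 + √70054 ≈ 5.4641e+5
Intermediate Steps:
(√(-19876 + v) + 211621) + 334527 = (√(-19876 + 89930) + 211621) + 334527 = (√70054 + 211621) + 334527 = (211621 + √70054) + 334527 = 546148 + √70054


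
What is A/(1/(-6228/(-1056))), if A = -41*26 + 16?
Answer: -272475/44 ≈ -6192.6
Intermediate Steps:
A = -1050 (A = -1066 + 16 = -1050)
A/(1/(-6228/(-1056))) = -1050*(-6228/(-1056)) = -1050*(-6228*(-1/1056)) = -1050/(1/(519/88)) = -1050/88/519 = -1050*519/88 = -272475/44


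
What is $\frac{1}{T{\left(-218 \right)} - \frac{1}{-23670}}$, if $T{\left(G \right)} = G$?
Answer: $- \frac{23670}{5160059} \approx -0.0045872$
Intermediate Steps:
$\frac{1}{T{\left(-218 \right)} - \frac{1}{-23670}} = \frac{1}{-218 - \frac{1}{-23670}} = \frac{1}{-218 - - \frac{1}{23670}} = \frac{1}{-218 + \frac{1}{23670}} = \frac{1}{- \frac{5160059}{23670}} = - \frac{23670}{5160059}$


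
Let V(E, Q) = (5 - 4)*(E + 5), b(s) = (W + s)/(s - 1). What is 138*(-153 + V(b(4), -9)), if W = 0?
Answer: -20240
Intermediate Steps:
b(s) = s/(-1 + s) (b(s) = (0 + s)/(s - 1) = s/(-1 + s))
V(E, Q) = 5 + E (V(E, Q) = 1*(5 + E) = 5 + E)
138*(-153 + V(b(4), -9)) = 138*(-153 + (5 + 4/(-1 + 4))) = 138*(-153 + (5 + 4/3)) = 138*(-153 + 19/3) = 138*(-440/3) = -20240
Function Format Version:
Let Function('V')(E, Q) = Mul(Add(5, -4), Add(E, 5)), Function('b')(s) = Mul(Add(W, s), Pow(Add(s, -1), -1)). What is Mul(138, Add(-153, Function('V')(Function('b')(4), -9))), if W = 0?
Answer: -20240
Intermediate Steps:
Function('b')(s) = Mul(s, Pow(Add(-1, s), -1)) (Function('b')(s) = Mul(Add(0, s), Pow(Add(s, -1), -1)) = Mul(s, Pow(Add(-1, s), -1)))
Function('V')(E, Q) = Add(5, E) (Function('V')(E, Q) = Mul(1, Add(5, E)) = Add(5, E))
Mul(138, Add(-153, Function('V')(Function('b')(4), -9))) = Mul(138, Add(-153, Add(5, Mul(4, Pow(Add(-1, 4), -1))))) = Mul(138, Add(-153, Add(5, Mul(4, Pow(3, -1))))) = Mul(138, Add(-153, Add(5, Mul(4, Rational(1, 3))))) = Mul(138, Add(-153, Add(5, Rational(4, 3)))) = Mul(138, Add(-153, Rational(19, 3))) = Mul(138, Rational(-440, 3)) = -20240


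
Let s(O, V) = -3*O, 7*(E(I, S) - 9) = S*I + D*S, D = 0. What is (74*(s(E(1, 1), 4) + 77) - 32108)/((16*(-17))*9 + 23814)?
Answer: -99539/74781 ≈ -1.3311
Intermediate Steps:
E(I, S) = 9 + I*S/7 (E(I, S) = 9 + (S*I + 0*S)/7 = 9 + (I*S + 0)/7 = 9 + (I*S)/7 = 9 + I*S/7)
(74*(s(E(1, 1), 4) + 77) - 32108)/((16*(-17))*9 + 23814) = (74*(-3*(9 + (⅐)*1*1) + 77) - 32108)/((16*(-17))*9 + 23814) = (74*(-3*(9 + ⅐) + 77) - 32108)/(-272*9 + 23814) = (74*(-3*64/7 + 77) - 32108)/(-2448 + 23814) = (74*(-192/7 + 77) - 32108)/21366 = (74*(347/7) - 32108)*(1/21366) = (25678/7 - 32108)*(1/21366) = -199078/7*1/21366 = -99539/74781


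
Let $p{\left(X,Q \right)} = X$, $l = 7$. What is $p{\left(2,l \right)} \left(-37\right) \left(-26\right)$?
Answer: $1924$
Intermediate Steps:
$p{\left(2,l \right)} \left(-37\right) \left(-26\right) = 2 \left(-37\right) \left(-26\right) = \left(-74\right) \left(-26\right) = 1924$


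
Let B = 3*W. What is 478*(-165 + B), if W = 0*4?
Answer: -78870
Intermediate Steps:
W = 0
B = 0 (B = 3*0 = 0)
478*(-165 + B) = 478*(-165 + 0) = 478*(-165) = -78870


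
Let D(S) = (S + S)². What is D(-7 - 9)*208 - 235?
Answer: 212757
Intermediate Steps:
D(S) = 4*S² (D(S) = (2*S)² = 4*S²)
D(-7 - 9)*208 - 235 = (4*(-7 - 9)²)*208 - 235 = (4*(-16)²)*208 - 235 = (4*256)*208 - 235 = 1024*208 - 235 = 212992 - 235 = 212757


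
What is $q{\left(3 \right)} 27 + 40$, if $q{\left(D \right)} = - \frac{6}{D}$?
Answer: $-14$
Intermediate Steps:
$q{\left(3 \right)} 27 + 40 = - \frac{6}{3} \cdot 27 + 40 = \left(-6\right) \frac{1}{3} \cdot 27 + 40 = \left(-2\right) 27 + 40 = -54 + 40 = -14$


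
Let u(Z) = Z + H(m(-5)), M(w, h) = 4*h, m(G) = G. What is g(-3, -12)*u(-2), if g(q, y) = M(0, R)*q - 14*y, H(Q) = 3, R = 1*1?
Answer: 156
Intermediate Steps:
R = 1
u(Z) = 3 + Z (u(Z) = Z + 3 = 3 + Z)
g(q, y) = -14*y + 4*q (g(q, y) = (4*1)*q - 14*y = 4*q - 14*y = -14*y + 4*q)
g(-3, -12)*u(-2) = (-14*(-12) + 4*(-3))*(3 - 2) = (168 - 12)*1 = 156*1 = 156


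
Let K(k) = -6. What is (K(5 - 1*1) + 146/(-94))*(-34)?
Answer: 12070/47 ≈ 256.81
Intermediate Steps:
(K(5 - 1*1) + 146/(-94))*(-34) = (-6 + 146/(-94))*(-34) = (-6 + 146*(-1/94))*(-34) = (-6 - 73/47)*(-34) = -355/47*(-34) = 12070/47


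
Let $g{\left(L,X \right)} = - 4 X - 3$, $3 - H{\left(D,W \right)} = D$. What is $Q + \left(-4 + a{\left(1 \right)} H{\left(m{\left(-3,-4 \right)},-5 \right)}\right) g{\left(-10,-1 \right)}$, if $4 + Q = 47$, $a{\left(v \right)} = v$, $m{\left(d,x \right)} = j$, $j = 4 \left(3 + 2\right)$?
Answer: $22$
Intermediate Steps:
$j = 20$ ($j = 4 \cdot 5 = 20$)
$m{\left(d,x \right)} = 20$
$H{\left(D,W \right)} = 3 - D$
$Q = 43$ ($Q = -4 + 47 = 43$)
$g{\left(L,X \right)} = -3 - 4 X$
$Q + \left(-4 + a{\left(1 \right)} H{\left(m{\left(-3,-4 \right)},-5 \right)}\right) g{\left(-10,-1 \right)} = 43 + \left(-4 + 1 \left(3 - 20\right)\right) \left(-3 - -4\right) = 43 + \left(-4 + 1 \left(3 - 20\right)\right) \left(-3 + 4\right) = 43 + \left(-4 + 1 \left(-17\right)\right) 1 = 43 + \left(-4 - 17\right) 1 = 43 - 21 = 22$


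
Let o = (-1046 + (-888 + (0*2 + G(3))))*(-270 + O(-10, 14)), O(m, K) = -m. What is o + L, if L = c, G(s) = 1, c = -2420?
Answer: 500160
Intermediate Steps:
L = -2420
o = 502580 (o = (-1046 + (-888 + (0*2 + 1)))*(-270 - 1*(-10)) = (-1046 + (-888 + (0 + 1)))*(-270 + 10) = (-1046 + (-888 + 1))*(-260) = (-1046 - 887)*(-260) = -1933*(-260) = 502580)
o + L = 502580 - 2420 = 500160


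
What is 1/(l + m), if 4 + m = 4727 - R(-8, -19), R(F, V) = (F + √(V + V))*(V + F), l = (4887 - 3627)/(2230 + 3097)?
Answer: 2610235327/11780990829991 - 15636267*I*√38/11780990829991 ≈ 0.00022156 - 8.1817e-6*I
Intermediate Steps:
l = 180/761 (l = 1260/5327 = 1260*(1/5327) = 180/761 ≈ 0.23653)
R(F, V) = (F + V)*(F + √2*√V) (R(F, V) = (F + √(2*V))*(F + V) = (F + √2*√V)*(F + V) = (F + V)*(F + √2*√V))
m = 4507 + 27*I*√38 (m = -4 + (4727 - ((-8)² - 8*(-19) + √2*(-19)^(3/2) - 8*√2*√(-19))) = -4 + (4727 - (64 + 152 + √2*(-19*I*√19) - 8*√2*I*√19)) = -4 + (4727 - (64 + 152 - 19*I*√38 - 8*I*√38)) = -4 + (4727 - (216 - 27*I*√38)) = -4 + (4727 + (-216 + 27*I*√38)) = -4 + (4511 + 27*I*√38) = 4507 + 27*I*√38 ≈ 4507.0 + 166.44*I)
1/(l + m) = 1/(180/761 + (4507 + 27*I*√38)) = 1/(3430007/761 + 27*I*√38)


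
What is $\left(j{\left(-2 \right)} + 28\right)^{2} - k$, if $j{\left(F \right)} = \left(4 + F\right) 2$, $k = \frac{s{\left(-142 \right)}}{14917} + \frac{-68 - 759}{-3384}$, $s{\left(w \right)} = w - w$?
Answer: $\frac{3464389}{3384} \approx 1023.8$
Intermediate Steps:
$s{\left(w \right)} = 0$
$k = \frac{827}{3384}$ ($k = \frac{0}{14917} + \frac{-68 - 759}{-3384} = 0 \cdot \frac{1}{14917} + \left(-68 - 759\right) \left(- \frac{1}{3384}\right) = 0 - - \frac{827}{3384} = 0 + \frac{827}{3384} = \frac{827}{3384} \approx 0.24439$)
$j{\left(F \right)} = 8 + 2 F$
$\left(j{\left(-2 \right)} + 28\right)^{2} - k = \left(\left(8 + 2 \left(-2\right)\right) + 28\right)^{2} - \frac{827}{3384} = \left(\left(8 - 4\right) + 28\right)^{2} - \frac{827}{3384} = \left(4 + 28\right)^{2} - \frac{827}{3384} = 32^{2} - \frac{827}{3384} = 1024 - \frac{827}{3384} = \frac{3464389}{3384}$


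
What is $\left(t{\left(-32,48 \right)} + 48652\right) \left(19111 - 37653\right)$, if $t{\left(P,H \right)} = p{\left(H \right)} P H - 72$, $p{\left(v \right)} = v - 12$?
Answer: $124528072$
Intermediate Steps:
$p{\left(v \right)} = -12 + v$
$t{\left(P,H \right)} = -72 + H P \left(-12 + H\right)$ ($t{\left(P,H \right)} = \left(-12 + H\right) P H - 72 = P \left(-12 + H\right) H - 72 = H P \left(-12 + H\right) - 72 = -72 + H P \left(-12 + H\right)$)
$\left(t{\left(-32,48 \right)} + 48652\right) \left(19111 - 37653\right) = \left(\left(-72 + 48 \left(-32\right) \left(-12 + 48\right)\right) + 48652\right) \left(19111 - 37653\right) = \left(\left(-72 + 48 \left(-32\right) 36\right) + 48652\right) \left(-18542\right) = \left(\left(-72 - 55296\right) + 48652\right) \left(-18542\right) = \left(-55368 + 48652\right) \left(-18542\right) = \left(-6716\right) \left(-18542\right) = 124528072$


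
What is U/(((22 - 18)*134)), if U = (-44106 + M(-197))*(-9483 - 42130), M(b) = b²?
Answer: 273394061/536 ≈ 5.1006e+5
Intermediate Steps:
U = 273394061 (U = (-44106 + (-197)²)*(-9483 - 42130) = (-44106 + 38809)*(-51613) = -5297*(-51613) = 273394061)
U/(((22 - 18)*134)) = 273394061/(((22 - 18)*134)) = 273394061/((4*134)) = 273394061/536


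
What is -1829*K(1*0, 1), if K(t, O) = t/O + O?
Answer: -1829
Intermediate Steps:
K(t, O) = O + t/O
-1829*K(1*0, 1) = -1829*(1 + (1*0)/1) = -1829*(1 + 0*1) = -1829*(1 + 0) = -1829*1 = -1829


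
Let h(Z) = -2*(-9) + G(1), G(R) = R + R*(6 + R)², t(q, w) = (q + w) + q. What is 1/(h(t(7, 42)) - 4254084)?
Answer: -1/4254016 ≈ -2.3507e-7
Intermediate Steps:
t(q, w) = w + 2*q
h(Z) = 68 (h(Z) = -2*(-9) + 1*(1 + (6 + 1)²) = 18 + 1*(1 + 7²) = 18 + 1*(1 + 49) = 18 + 1*50 = 18 + 50 = 68)
1/(h(t(7, 42)) - 4254084) = 1/(68 - 4254084) = 1/(-4254016) = -1/4254016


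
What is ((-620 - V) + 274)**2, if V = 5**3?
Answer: 221841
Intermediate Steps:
V = 125
((-620 - V) + 274)**2 = ((-620 - 1*125) + 274)**2 = ((-620 - 125) + 274)**2 = (-745 + 274)**2 = (-471)**2 = 221841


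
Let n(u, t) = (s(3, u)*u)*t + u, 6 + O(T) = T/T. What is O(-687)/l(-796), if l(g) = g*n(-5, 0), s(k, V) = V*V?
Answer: -1/796 ≈ -0.0012563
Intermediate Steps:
s(k, V) = V²
O(T) = -5 (O(T) = -6 + T/T = -6 + 1 = -5)
n(u, t) = u + t*u³ (n(u, t) = (u²*u)*t + u = u³*t + u = t*u³ + u = u + t*u³)
l(g) = -5*g (l(g) = g*(-5 + 0*(-5)³) = g*(-5 + 0*(-125)) = g*(-5 + 0) = g*(-5) = -5*g)
O(-687)/l(-796) = -5/((-5*(-796))) = -5/3980 = -5*1/3980 = -1/796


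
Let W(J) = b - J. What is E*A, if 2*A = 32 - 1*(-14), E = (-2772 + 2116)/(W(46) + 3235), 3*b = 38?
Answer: -45264/9605 ≈ -4.7125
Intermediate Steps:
b = 38/3 (b = (⅓)*38 = 38/3 ≈ 12.667)
W(J) = 38/3 - J
E = -1968/9605 (E = (-2772 + 2116)/((38/3 - 1*46) + 3235) = -656/((38/3 - 46) + 3235) = -656/(-100/3 + 3235) = -656/9605/3 = -656*3/9605 = -1968/9605 ≈ -0.20489)
A = 23 (A = (32 - 1*(-14))/2 = (32 + 14)/2 = (½)*46 = 23)
E*A = -1968/9605*23 = -45264/9605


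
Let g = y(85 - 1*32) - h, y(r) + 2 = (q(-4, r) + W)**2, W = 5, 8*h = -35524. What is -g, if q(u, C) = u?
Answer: -8879/2 ≈ -4439.5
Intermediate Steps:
h = -8881/2 (h = (1/8)*(-35524) = -8881/2 ≈ -4440.5)
y(r) = -1 (y(r) = -2 + (-4 + 5)**2 = -2 + 1**2 = -2 + 1 = -1)
g = 8879/2 (g = -1 - 1*(-8881/2) = -1 + 8881/2 = 8879/2 ≈ 4439.5)
-g = -1*8879/2 = -8879/2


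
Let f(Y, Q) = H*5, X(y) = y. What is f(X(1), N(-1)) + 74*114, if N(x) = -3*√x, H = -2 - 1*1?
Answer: 8421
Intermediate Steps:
H = -3 (H = -2 - 1 = -3)
f(Y, Q) = -15 (f(Y, Q) = -3*5 = -15)
f(X(1), N(-1)) + 74*114 = -15 + 74*114 = -15 + 8436 = 8421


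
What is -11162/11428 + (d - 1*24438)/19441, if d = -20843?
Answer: -367235855/111085874 ≈ -3.3059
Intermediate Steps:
-11162/11428 + (d - 1*24438)/19441 = -11162/11428 + (-20843 - 1*24438)/19441 = -11162*1/11428 + (-20843 - 24438)*(1/19441) = -5581/5714 - 45281*1/19441 = -5581/5714 - 45281/19441 = -367235855/111085874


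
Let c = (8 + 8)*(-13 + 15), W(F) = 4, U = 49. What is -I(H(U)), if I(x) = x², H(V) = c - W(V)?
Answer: -784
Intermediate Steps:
c = 32 (c = 16*2 = 32)
H(V) = 28 (H(V) = 32 - 1*4 = 32 - 4 = 28)
-I(H(U)) = -1*28² = -1*784 = -784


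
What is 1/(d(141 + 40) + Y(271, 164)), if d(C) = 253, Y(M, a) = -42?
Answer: 1/211 ≈ 0.0047393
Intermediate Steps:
1/(d(141 + 40) + Y(271, 164)) = 1/(253 - 42) = 1/211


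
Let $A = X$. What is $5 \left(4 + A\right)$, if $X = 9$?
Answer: $65$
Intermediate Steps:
$A = 9$
$5 \left(4 + A\right) = 5 \left(4 + 9\right) = 5 \cdot 13 = 65$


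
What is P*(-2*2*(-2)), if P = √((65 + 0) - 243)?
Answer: 8*I*√178 ≈ 106.73*I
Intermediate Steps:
P = I*√178 (P = √(65 - 243) = √(-178) = I*√178 ≈ 13.342*I)
P*(-2*2*(-2)) = (I*√178)*(-2*2*(-2)) = (I*√178)*(-4*(-2)) = (I*√178)*8 = 8*I*√178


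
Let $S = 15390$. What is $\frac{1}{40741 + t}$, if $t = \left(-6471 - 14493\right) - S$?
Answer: $\frac{1}{4387} \approx 0.00022795$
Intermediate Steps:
$t = -36354$ ($t = \left(-6471 - 14493\right) - 15390 = -20964 - 15390 = -36354$)
$\frac{1}{40741 + t} = \frac{1}{40741 - 36354} = \frac{1}{4387}$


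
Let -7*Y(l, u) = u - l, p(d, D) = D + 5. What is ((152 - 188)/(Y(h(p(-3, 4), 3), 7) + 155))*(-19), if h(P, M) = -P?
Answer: 4788/1069 ≈ 4.4790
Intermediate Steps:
p(d, D) = 5 + D
Y(l, u) = -u/7 + l/7 (Y(l, u) = -(u - l)/7 = -u/7 + l/7)
((152 - 188)/(Y(h(p(-3, 4), 3), 7) + 155))*(-19) = ((152 - 188)/((-⅐*7 + (-(5 + 4))/7) + 155))*(-19) = -36/((-1 + (-1*9)/7) + 155)*(-19) = -36/((-1 + (⅐)*(-9)) + 155)*(-19) = -36/((-1 - 9/7) + 155)*(-19) = -36/(-16/7 + 155)*(-19) = -36/1069/7*(-19) = -36*7/1069*(-19) = -252/1069*(-19) = 4788/1069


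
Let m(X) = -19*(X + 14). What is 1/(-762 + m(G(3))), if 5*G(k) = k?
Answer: -5/5197 ≈ -0.00096209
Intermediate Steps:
G(k) = k/5
m(X) = -266 - 19*X (m(X) = -19*(14 + X) = -266 - 19*X)
1/(-762 + m(G(3))) = 1/(-762 + (-266 - 19*3/5)) = 1/(-762 + (-266 - 19*⅗)) = 1/(-762 + (-266 - 57/5)) = 1/(-762 - 1387/5) = 1/(-5197/5) = -5/5197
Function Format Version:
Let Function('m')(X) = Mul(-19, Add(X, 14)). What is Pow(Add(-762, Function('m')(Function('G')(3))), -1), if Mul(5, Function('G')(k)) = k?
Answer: Rational(-5, 5197) ≈ -0.00096209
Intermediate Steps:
Function('G')(k) = Mul(Rational(1, 5), k)
Function('m')(X) = Add(-266, Mul(-19, X)) (Function('m')(X) = Mul(-19, Add(14, X)) = Add(-266, Mul(-19, X)))
Pow(Add(-762, Function('m')(Function('G')(3))), -1) = Pow(Add(-762, Add(-266, Mul(-19, Mul(Rational(1, 5), 3)))), -1) = Pow(Add(-762, Add(-266, Mul(-19, Rational(3, 5)))), -1) = Pow(Add(-762, Add(-266, Rational(-57, 5))), -1) = Pow(Add(-762, Rational(-1387, 5)), -1) = Pow(Rational(-5197, 5), -1) = Rational(-5, 5197)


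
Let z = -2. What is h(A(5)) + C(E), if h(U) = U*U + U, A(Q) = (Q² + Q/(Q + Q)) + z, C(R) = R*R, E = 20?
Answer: 3903/4 ≈ 975.75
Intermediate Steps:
C(R) = R²
A(Q) = -3/2 + Q² (A(Q) = (Q² + Q/(Q + Q)) - 2 = (Q² + Q/((2*Q))) - 2 = (Q² + (1/(2*Q))*Q) - 2 = (Q² + ½) - 2 = (½ + Q²) - 2 = -3/2 + Q²)
h(U) = U + U² (h(U) = U² + U = U + U²)
h(A(5)) + C(E) = (-3/2 + 5²)*(1 + (-3/2 + 5²)) + 20² = (-3/2 + 25)*(1 + (-3/2 + 25)) + 400 = 47*(1 + 47/2)/2 + 400 = (47/2)*(49/2) + 400 = 2303/4 + 400 = 3903/4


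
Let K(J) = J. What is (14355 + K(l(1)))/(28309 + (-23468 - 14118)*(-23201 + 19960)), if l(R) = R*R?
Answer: 14356/121844535 ≈ 0.00011782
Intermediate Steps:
l(R) = R²
(14355 + K(l(1)))/(28309 + (-23468 - 14118)*(-23201 + 19960)) = (14355 + 1²)/(28309 + (-23468 - 14118)*(-23201 + 19960)) = (14355 + 1)/(28309 - 37586*(-3241)) = 14356/(28309 + 121816226) = 14356/121844535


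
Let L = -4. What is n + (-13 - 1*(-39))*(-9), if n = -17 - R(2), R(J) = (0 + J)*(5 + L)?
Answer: -253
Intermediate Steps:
R(J) = J (R(J) = (0 + J)*(5 - 4) = J*1 = J)
n = -19 (n = -17 - 1*2 = -17 - 2 = -19)
n + (-13 - 1*(-39))*(-9) = -19 + (-13 - 1*(-39))*(-9) = -19 + (-13 + 39)*(-9) = -19 + 26*(-9) = -19 - 234 = -253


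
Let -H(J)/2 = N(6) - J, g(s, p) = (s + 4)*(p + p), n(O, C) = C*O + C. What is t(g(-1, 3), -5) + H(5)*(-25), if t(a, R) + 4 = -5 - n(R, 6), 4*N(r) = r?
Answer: -160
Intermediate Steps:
n(O, C) = C + C*O
N(r) = r/4
g(s, p) = 2*p*(4 + s) (g(s, p) = (4 + s)*(2*p) = 2*p*(4 + s))
H(J) = -3 + 2*J (H(J) = -2*((1/4)*6 - J) = -2*(3/2 - J) = -3 + 2*J)
t(a, R) = -15 - 6*R (t(a, R) = -4 + (-5 - 6*(1 + R)) = -4 + (-5 - (6 + 6*R)) = -4 + (-5 + (-6 - 6*R)) = -4 + (-11 - 6*R) = -15 - 6*R)
t(g(-1, 3), -5) + H(5)*(-25) = (-15 - 6*(-5)) + (-3 + 2*5)*(-25) = (-15 + 30) + (-3 + 10)*(-25) = 15 + 7*(-25) = 15 - 175 = -160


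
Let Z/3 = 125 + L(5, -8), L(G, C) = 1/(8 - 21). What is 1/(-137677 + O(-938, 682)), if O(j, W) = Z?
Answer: -13/1784929 ≈ -7.2832e-6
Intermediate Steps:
L(G, C) = -1/13 (L(G, C) = 1/(-13) = -1/13)
Z = 4872/13 (Z = 3*(125 - 1/13) = 3*(1624/13) = 4872/13 ≈ 374.77)
O(j, W) = 4872/13
1/(-137677 + O(-938, 682)) = 1/(-137677 + 4872/13) = 1/(-1784929/13) = -13/1784929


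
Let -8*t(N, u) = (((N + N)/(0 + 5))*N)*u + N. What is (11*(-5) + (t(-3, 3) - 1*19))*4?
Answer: -2999/10 ≈ -299.90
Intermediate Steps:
t(N, u) = -N/8 - u*N**2/20 (t(N, u) = -((((N + N)/(0 + 5))*N)*u + N)/8 = -((((2*N)/5)*N)*u + N)/8 = -((((2*N)*(1/5))*N)*u + N)/8 = -(((2*N/5)*N)*u + N)/8 = -((2*N**2/5)*u + N)/8 = -(2*u*N**2/5 + N)/8 = -(N + 2*u*N**2/5)/8 = -N/8 - u*N**2/20)
(11*(-5) + (t(-3, 3) - 1*19))*4 = (11*(-5) + (-1/40*(-3)*(5 + 2*(-3)*3) - 1*19))*4 = (-55 + (-1/40*(-3)*(5 - 18) - 19))*4 = (-55 + (-1/40*(-3)*(-13) - 19))*4 = (-55 + (-39/40 - 19))*4 = (-55 - 799/40)*4 = -2999/40*4 = -2999/10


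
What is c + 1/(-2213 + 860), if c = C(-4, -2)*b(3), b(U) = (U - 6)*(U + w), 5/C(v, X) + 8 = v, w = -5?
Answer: -6767/2706 ≈ -2.5007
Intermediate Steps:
C(v, X) = 5/(-8 + v)
b(U) = (-6 + U)*(-5 + U) (b(U) = (U - 6)*(U - 5) = (-6 + U)*(-5 + U))
c = -5/2 (c = (5/(-8 - 4))*(30 + 3² - 11*3) = (5/(-12))*(30 + 9 - 33) = (5*(-1/12))*6 = -5/12*6 = -5/2 ≈ -2.5000)
c + 1/(-2213 + 860) = -5/2 + 1/(-2213 + 860) = -5/2 + 1/(-1353) = -5/2 - 1/1353 = -6767/2706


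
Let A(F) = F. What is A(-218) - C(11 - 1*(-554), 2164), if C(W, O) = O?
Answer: -2382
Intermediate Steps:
A(-218) - C(11 - 1*(-554), 2164) = -218 - 1*2164 = -218 - 2164 = -2382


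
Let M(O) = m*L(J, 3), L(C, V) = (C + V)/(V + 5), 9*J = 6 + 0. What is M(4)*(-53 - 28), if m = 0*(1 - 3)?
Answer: 0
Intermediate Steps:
J = ⅔ (J = (6 + 0)/9 = (⅑)*6 = ⅔ ≈ 0.66667)
m = 0 (m = 0*(-2) = 0)
L(C, V) = (C + V)/(5 + V)
M(O) = 0 (M(O) = 0*((⅔ + 3)/(5 + 3)) = 0*((11/3)/8) = 0*((⅛)*(11/3)) = 0*(11/24) = 0)
M(4)*(-53 - 28) = 0*(-53 - 28) = 0*(-81) = 0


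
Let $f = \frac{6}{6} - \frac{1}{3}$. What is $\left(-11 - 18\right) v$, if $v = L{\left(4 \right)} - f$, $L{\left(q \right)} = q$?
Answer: $- \frac{290}{3} \approx -96.667$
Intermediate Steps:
$f = \frac{2}{3}$ ($f = 6 \cdot \frac{1}{6} - \frac{1}{3} = 1 - \frac{1}{3} = \frac{2}{3} \approx 0.66667$)
$v = \frac{10}{3}$ ($v = 4 - \frac{2}{3} = \frac{10}{3} \approx 3.3333$)
$\left(-11 - 18\right) v = \left(-11 - 18\right) \frac{10}{3} = \left(-29\right) \frac{10}{3} = - \frac{290}{3}$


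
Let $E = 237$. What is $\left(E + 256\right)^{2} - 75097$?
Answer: $167952$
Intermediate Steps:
$\left(E + 256\right)^{2} - 75097 = \left(237 + 256\right)^{2} - 75097 = 493^{2} - 75097 = 243049 - 75097 = 167952$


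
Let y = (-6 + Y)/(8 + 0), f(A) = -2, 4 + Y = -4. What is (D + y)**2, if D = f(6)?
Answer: 225/16 ≈ 14.063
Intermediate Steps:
Y = -8 (Y = -4 - 4 = -8)
D = -2
y = -7/4 (y = (-6 - 8)/(8 + 0) = -14/8 = -14*1/8 = -7/4 ≈ -1.7500)
(D + y)**2 = (-2 - 7/4)**2 = (-15/4)**2 = 225/16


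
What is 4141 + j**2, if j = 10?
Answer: 4241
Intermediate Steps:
4141 + j**2 = 4141 + 10**2 = 4141 + 100 = 4241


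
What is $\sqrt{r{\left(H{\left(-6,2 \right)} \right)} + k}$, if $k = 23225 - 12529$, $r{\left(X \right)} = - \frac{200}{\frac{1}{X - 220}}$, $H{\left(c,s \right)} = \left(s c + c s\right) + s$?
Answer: $2 \sqrt{14774} \approx 243.1$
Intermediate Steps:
$H{\left(c,s \right)} = s + 2 c s$ ($H{\left(c,s \right)} = \left(c s + c s\right) + s = 2 c s + s = s + 2 c s$)
$r{\left(X \right)} = 44000 - 200 X$ ($r{\left(X \right)} = - \frac{200}{\frac{1}{-220 + X}} = - 200 \left(-220 + X\right) = 44000 - 200 X$)
$k = 10696$ ($k = 23225 - 12529 = 10696$)
$\sqrt{r{\left(H{\left(-6,2 \right)} \right)} + k} = \sqrt{\left(44000 - 200 \cdot 2 \left(1 + 2 \left(-6\right)\right)\right) + 10696} = \sqrt{\left(44000 - 200 \cdot 2 \left(1 - 12\right)\right) + 10696} = \sqrt{\left(44000 - 200 \cdot 2 \left(-11\right)\right) + 10696} = \sqrt{\left(44000 - -4400\right) + 10696} = \sqrt{\left(44000 + 4400\right) + 10696} = \sqrt{48400 + 10696} = \sqrt{59096} = 2 \sqrt{14774}$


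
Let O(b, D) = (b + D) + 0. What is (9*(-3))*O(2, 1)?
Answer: -81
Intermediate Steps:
O(b, D) = D + b (O(b, D) = (D + b) + 0 = D + b)
(9*(-3))*O(2, 1) = (9*(-3))*(1 + 2) = -27*3 = -81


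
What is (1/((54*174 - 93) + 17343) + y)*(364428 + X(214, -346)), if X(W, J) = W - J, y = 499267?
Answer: 2427803177336602/13323 ≈ 1.8223e+11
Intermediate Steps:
(1/((54*174 - 93) + 17343) + y)*(364428 + X(214, -346)) = (1/((54*174 - 93) + 17343) + 499267)*(364428 + (214 - 1*(-346))) = (1/((9396 - 93) + 17343) + 499267)*(364428 + (214 + 346)) = (1/(9303 + 17343) + 499267)*(364428 + 560) = (1/26646 + 499267)*364988 = (13303468483/26646)*364988 = 2427803177336602/13323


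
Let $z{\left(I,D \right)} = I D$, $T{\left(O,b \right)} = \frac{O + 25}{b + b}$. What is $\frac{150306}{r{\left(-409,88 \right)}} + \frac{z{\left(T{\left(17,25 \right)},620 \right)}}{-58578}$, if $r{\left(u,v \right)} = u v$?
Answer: $- \frac{3676403959}{878474740} \approx -4.185$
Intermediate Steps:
$T{\left(O,b \right)} = \frac{25 + O}{2 b}$
$z{\left(I,D \right)} = D I$
$\frac{150306}{r{\left(-409,88 \right)}} + \frac{z{\left(T{\left(17,25 \right)},620 \right)}}{-58578} = \frac{150306}{\left(-409\right) 88} + \frac{620 \frac{25 + 17}{2 \cdot 25}}{-58578} = \frac{150306}{-35992} + 620 \cdot \frac{1}{2} \cdot \frac{1}{25} \cdot 42 \left(- \frac{1}{58578}\right) = 150306 \left(- \frac{1}{35992}\right) + 620 \cdot \frac{21}{25} \left(- \frac{1}{58578}\right) = - \frac{75153}{17996} + \frac{2604}{5} \left(- \frac{1}{58578}\right) = - \frac{75153}{17996} - \frac{434}{48815} = - \frac{3676403959}{878474740}$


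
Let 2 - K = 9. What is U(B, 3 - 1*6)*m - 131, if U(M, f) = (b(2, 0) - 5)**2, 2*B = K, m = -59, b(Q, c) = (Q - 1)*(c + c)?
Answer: -1606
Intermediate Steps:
b(Q, c) = 2*c*(-1 + Q) (b(Q, c) = (-1 + Q)*(2*c) = 2*c*(-1 + Q))
K = -7 (K = 2 - 1*9 = 2 - 9 = -7)
B = -7/2 (B = (1/2)*(-7) = -7/2 ≈ -3.5000)
U(M, f) = 25 (U(M, f) = (2*0*(-1 + 2) - 5)**2 = (2*0*1 - 5)**2 = (0 - 5)**2 = (-5)**2 = 25)
U(B, 3 - 1*6)*m - 131 = 25*(-59) - 131 = -1475 - 131 = -1606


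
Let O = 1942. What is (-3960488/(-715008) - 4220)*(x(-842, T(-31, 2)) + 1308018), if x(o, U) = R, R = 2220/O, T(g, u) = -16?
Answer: -5695305025900113/1033144 ≈ -5.5126e+9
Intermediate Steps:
R = 1110/971 (R = 2220/1942 = 2220*(1/1942) = 1110/971 ≈ 1.1432)
x(o, U) = 1110/971
(-3960488/(-715008) - 4220)*(x(-842, T(-31, 2)) + 1308018) = (-3960488/(-715008) - 4220)*(1110/971 + 1308018) = (-3960488*(-1/715008) - 4220)*(1270086588/971) = (70723/12768 - 4220)*(1270086588/971) = -53810237/12768*1270086588/971 = -5695305025900113/1033144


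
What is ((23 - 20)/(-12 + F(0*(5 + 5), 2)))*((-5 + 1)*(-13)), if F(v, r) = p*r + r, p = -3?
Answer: -39/4 ≈ -9.7500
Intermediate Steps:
F(v, r) = -2*r (F(v, r) = -3*r + r = -2*r)
((23 - 20)/(-12 + F(0*(5 + 5), 2)))*((-5 + 1)*(-13)) = ((23 - 20)/(-12 - 2*2))*((-5 + 1)*(-13)) = (3/(-12 - 4))*(-4*(-13)) = (3/(-16))*52 = (3*(-1/16))*52 = -3/16*52 = -39/4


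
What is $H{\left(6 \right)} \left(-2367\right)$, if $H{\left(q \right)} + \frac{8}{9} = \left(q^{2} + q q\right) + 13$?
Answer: $-199091$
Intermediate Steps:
$H{\left(q \right)} = \frac{109}{9} + 2 q^{2}$ ($H{\left(q \right)} = - \frac{8}{9} + \left(\left(q^{2} + q q\right) + 13\right) = - \frac{8}{9} + \left(\left(q^{2} + q^{2}\right) + 13\right) = - \frac{8}{9} + \left(2 q^{2} + 13\right) = - \frac{8}{9} + \left(13 + 2 q^{2}\right) = \frac{109}{9} + 2 q^{2}$)
$H{\left(6 \right)} \left(-2367\right) = \left(\frac{109}{9} + 2 \cdot 6^{2}\right) \left(-2367\right) = \left(\frac{109}{9} + 2 \cdot 36\right) \left(-2367\right) = \left(\frac{109}{9} + 72\right) \left(-2367\right) = \frac{757}{9} \left(-2367\right) = -199091$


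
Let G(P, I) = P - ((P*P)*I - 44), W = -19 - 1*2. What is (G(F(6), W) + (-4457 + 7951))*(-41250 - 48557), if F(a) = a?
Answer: -386170100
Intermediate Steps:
W = -21 (W = -19 - 2 = -21)
G(P, I) = 44 + P - I*P**2 (G(P, I) = P - (P**2*I - 44) = P - (I*P**2 - 44) = P - (-44 + I*P**2) = P + (44 - I*P**2) = 44 + P - I*P**2)
(G(F(6), W) + (-4457 + 7951))*(-41250 - 48557) = ((44 + 6 - 1*(-21)*6**2) + (-4457 + 7951))*(-41250 - 48557) = ((44 + 6 - 1*(-21)*36) + 3494)*(-89807) = ((44 + 6 + 756) + 3494)*(-89807) = (806 + 3494)*(-89807) = 4300*(-89807) = -386170100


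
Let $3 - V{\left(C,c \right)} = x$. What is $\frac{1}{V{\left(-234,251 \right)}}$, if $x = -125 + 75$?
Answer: $\frac{1}{53} \approx 0.018868$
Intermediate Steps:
$x = -50$
$V{\left(C,c \right)} = 53$ ($V{\left(C,c \right)} = 3 - -50 = 3 + 50 = 53$)
$\frac{1}{V{\left(-234,251 \right)}} = \frac{1}{53}$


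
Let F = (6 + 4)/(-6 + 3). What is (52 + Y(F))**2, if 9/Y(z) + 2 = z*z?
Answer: 18879025/6724 ≈ 2807.7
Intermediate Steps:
F = -10/3 (F = 10/(-3) = 10*(-1/3) = -10/3 ≈ -3.3333)
Y(z) = 9/(-2 + z**2) (Y(z) = 9/(-2 + z*z) = 9/(-2 + z**2))
(52 + Y(F))**2 = (52 + 9/(-2 + (-10/3)**2))**2 = (52 + 9/(-2 + 100/9))**2 = (52 + 9/(82/9))**2 = (52 + 9*(9/82))**2 = (52 + 81/82)**2 = (4345/82)**2 = 18879025/6724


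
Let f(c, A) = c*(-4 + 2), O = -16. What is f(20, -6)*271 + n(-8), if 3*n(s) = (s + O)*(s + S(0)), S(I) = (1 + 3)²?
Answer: -10904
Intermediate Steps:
S(I) = 16 (S(I) = 4² = 16)
n(s) = (-16 + s)*(16 + s)/3 (n(s) = ((s - 16)*(s + 16))/3 = ((-16 + s)*(16 + s))/3 = (-16 + s)*(16 + s)/3)
f(c, A) = -2*c (f(c, A) = c*(-2) = -2*c)
f(20, -6)*271 + n(-8) = -2*20*271 + (-256/3 + (⅓)*(-8)²) = -40*271 + (-256/3 + (⅓)*64) = -10840 + (-256/3 + 64/3) = -10840 - 64 = -10904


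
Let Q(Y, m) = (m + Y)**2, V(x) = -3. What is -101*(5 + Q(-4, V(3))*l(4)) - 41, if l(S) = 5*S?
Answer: -99526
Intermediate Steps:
Q(Y, m) = (Y + m)**2
-101*(5 + Q(-4, V(3))*l(4)) - 41 = -101*(5 + (-4 - 3)**2*(5*4)) - 41 = -101*(5 + (-7)**2*20) - 41 = -101*(5 + 49*20) - 41 = -101*(5 + 980) - 41 = -101*985 - 41 = -99485 - 41 = -99526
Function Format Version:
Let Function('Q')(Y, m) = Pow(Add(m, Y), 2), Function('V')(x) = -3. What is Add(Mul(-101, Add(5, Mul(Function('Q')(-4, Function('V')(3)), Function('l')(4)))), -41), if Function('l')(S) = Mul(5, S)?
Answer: -99526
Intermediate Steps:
Function('Q')(Y, m) = Pow(Add(Y, m), 2)
Add(Mul(-101, Add(5, Mul(Function('Q')(-4, Function('V')(3)), Function('l')(4)))), -41) = Add(Mul(-101, Add(5, Mul(Pow(Add(-4, -3), 2), Mul(5, 4)))), -41) = Add(Mul(-101, Add(5, Mul(Pow(-7, 2), 20))), -41) = Add(Mul(-101, Add(5, Mul(49, 20))), -41) = Add(Mul(-101, Add(5, 980)), -41) = Add(Mul(-101, 985), -41) = Add(-99485, -41) = -99526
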